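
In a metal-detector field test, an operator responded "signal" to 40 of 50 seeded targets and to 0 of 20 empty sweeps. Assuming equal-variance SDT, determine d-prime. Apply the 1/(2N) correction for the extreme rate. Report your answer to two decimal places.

d-prime = 2.80

The false-alarm rate is 0/20 = 0, so apply the 1/(2N) correction: FA → 1/(2·20) = 0.02500.
z(H) = z(0.80000) = 0.842
z(FA) = z(0.02500) = -1.960
d' = 0.842 − (-1.960) = 2.802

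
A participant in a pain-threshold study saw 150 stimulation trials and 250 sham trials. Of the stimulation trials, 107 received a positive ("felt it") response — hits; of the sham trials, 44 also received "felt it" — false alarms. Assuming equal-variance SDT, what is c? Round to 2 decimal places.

c = 0.18

H = 107/150 = 0.7133
FA = 44/250 = 0.1760
z(H) = z(0.7133) = 0.563
z(FA) = z(0.1760) = -0.931
c = −½·[z(H) + z(FA)] = −0.5 × (0.563 + (-0.931)) = 0.184
c > 0: the participant has a conservative response bias.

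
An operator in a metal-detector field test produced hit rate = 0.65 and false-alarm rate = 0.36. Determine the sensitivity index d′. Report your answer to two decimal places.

d′ = 0.74

Φ⁻¹(0.65) = 0.3853, Φ⁻¹(0.36) = -0.3585
d' = z(H) − z(FA) = 0.3853 − (-0.3585) = 0.7438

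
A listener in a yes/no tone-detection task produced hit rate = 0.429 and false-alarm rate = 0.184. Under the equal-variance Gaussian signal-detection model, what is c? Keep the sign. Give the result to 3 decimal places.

c = 0.540

Φ⁻¹(H) = -0.1789
Φ⁻¹(FA) = -0.9002
c = −½·[z(H) + z(FA)] = −0.5 × (-0.1789 + (-0.9002)) = 0.53955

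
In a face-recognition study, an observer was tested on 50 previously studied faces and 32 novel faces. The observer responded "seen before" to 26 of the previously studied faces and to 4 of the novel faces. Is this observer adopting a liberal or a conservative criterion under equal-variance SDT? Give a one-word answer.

z(H) = 0.050, z(FA) = -1.150
c = −½·(z(H) + z(FA)) = 0.550
c > 0 → conservative criterion (biased toward responding “no”).

conservative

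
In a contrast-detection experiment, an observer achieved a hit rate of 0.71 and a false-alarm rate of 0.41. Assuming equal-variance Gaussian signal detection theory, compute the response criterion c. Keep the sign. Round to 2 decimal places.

z(0.71) = 0.553, z(0.41) = -0.228
c = −½·[z(H) + z(FA)] = −0.5 × (0.553 + (-0.228)) = -0.1625

c = -0.16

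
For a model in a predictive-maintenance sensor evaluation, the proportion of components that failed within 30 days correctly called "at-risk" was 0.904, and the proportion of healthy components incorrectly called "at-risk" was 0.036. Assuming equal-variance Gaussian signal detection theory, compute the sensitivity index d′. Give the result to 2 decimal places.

z(H) = z(0.904) = 1.3047
z(FA) = z(0.036) = -1.7991
d' = z(H) − z(FA) = 1.3047 − (-1.7991) = 3.1038

d′ = 3.10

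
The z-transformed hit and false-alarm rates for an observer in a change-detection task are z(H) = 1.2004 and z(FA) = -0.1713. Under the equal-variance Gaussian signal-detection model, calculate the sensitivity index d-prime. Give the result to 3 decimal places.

d' = z(H) − z(FA) = 1.2004 − (-0.1713) = 1.3717

d-prime = 1.372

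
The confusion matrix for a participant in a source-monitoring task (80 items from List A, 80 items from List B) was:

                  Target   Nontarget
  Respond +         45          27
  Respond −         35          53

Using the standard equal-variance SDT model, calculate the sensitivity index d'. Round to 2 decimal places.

H = 45/80 = 0.5625
FA = 27/80 = 0.3375
Φ⁻¹(H) = Φ⁻¹(0.5625) = 0.157
Φ⁻¹(FA) = Φ⁻¹(0.3375) = -0.419
d' = z(H) − z(FA) = 0.157 − (-0.419) = 0.576

d' = 0.58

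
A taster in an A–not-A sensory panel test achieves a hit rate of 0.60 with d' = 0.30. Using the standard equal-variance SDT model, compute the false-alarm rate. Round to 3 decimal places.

false-alarm rate = 0.481

z(hit rate) = z(0.60) = 0.2533
z(FA) = z(H) − d' = 0.2533 − 0.30 = -0.0467
false-alarm rate = Φ(-0.0467) = 0.4814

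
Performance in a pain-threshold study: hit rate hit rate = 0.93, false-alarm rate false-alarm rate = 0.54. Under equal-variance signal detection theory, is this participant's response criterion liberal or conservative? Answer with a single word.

liberal

z(H) = 1.476, z(FA) = 0.100
c = −½·(z(H) + z(FA)) = -0.788
c < 0 → liberal criterion (biased toward responding “yes”).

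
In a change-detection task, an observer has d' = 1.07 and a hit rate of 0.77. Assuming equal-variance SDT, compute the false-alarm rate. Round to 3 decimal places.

false-alarm rate = 0.370

z(hit rate) = z(0.77) = 0.7388
z(FA) = z(H) − d' = 0.7388 − 1.07 = -0.3312
false-alarm rate = Φ(-0.3312) = 0.3702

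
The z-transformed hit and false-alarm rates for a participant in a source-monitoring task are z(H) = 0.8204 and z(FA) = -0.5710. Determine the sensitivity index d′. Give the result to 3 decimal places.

d′ = 1.391

d' = z(H) − z(FA) = 0.8204 − (-0.5710) = 1.3914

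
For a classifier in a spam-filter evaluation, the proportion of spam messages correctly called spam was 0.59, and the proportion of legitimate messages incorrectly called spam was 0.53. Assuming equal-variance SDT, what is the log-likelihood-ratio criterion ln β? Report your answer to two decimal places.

ln β = -0.02

Φ⁻¹(H) = 0.228
Φ⁻¹(FA) = 0.075
ln β = −½·[z(H)² − z(FA)²] = −0.5 × (0.052 − 0.006) = -0.023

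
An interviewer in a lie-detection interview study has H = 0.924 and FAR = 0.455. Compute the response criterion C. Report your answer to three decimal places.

Φ⁻¹(H) = 1.4325
Φ⁻¹(FA) = -0.1130
c = −½·[z(H) + z(FA)] = −0.5 × (1.4325 + (-0.1130)) = -0.65975

C = -0.660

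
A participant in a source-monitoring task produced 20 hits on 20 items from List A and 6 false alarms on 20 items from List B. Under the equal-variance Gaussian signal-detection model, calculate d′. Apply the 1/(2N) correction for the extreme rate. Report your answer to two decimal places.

The hit rate is 20/20 = 1, so apply the 1/(2N) correction: H → 1 − 1/(2·20) = 0.97500.
z(H) = z(0.97500) = 1.960
z(FA) = z(0.30000) = -0.524
d' = 1.960 − (-0.524) = 2.484

d′ = 2.48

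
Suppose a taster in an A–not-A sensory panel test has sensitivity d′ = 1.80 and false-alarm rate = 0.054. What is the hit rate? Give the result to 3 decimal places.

z(false-alarm rate) = z(0.054) = -1.6072
z(H) = z(FA) + d' = -1.6072 + 1.80 = 0.1928
hit rate = Φ(0.1928) = 0.5764

hit rate = 0.576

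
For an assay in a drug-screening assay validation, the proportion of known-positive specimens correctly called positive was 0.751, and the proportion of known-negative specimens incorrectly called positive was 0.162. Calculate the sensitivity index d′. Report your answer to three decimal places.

d′ = 1.664

Φ⁻¹(0.751) = 0.6776, Φ⁻¹(0.162) = -0.9863
d' = z(H) − z(FA) = 0.6776 − (-0.9863) = 1.6639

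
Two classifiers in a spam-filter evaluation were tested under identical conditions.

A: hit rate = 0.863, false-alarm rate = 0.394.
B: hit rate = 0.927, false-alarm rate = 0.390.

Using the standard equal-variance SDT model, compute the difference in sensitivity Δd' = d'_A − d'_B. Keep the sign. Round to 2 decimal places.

Δd' = -0.37

A: z(0.863) = 1.094, z(0.394) = -0.269, d' = 1.363
B: z(0.927) = 1.454, z(0.390) = -0.279, d' = 1.733
Δd' = d'_A − d'_B = 1.363 − 1.733 = -0.370
B has the higher sensitivity.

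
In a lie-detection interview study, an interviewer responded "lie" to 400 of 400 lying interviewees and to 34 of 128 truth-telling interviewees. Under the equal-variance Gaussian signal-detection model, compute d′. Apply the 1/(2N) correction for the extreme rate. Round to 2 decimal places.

The hit rate is 400/400 = 1, so apply the 1/(2N) correction: H → 1 − 1/(2·400) = 0.99875.
z(H) = z(0.99875) = 3.023
z(FA) = z(0.26562) = -0.626
d' = 3.023 − (-0.626) = 3.649

d′ = 3.65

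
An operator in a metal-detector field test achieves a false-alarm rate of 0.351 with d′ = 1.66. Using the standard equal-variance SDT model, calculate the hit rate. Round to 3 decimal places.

hit rate = 0.899

z(false-alarm rate) = z(0.351) = -0.3826
z(H) = z(FA) + d' = -0.3826 + 1.66 = 1.2774
hit rate = Φ(1.2774) = 0.8993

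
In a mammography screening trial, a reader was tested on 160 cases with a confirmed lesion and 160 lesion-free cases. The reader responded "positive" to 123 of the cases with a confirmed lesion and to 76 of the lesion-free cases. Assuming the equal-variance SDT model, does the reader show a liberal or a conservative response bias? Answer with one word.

liberal

z(H) = 0.735, z(FA) = -0.063
c = −½·(z(H) + z(FA)) = -0.336
c < 0 → liberal criterion (biased toward responding “yes”).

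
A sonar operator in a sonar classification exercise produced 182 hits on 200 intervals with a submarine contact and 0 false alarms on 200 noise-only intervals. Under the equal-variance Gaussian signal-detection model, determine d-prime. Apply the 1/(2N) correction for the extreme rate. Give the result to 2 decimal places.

The false-alarm rate is 0/200 = 0, so apply the 1/(2N) correction: FA → 1/(2·200) = 0.00250.
z(H) = z(0.91000) = 1.341
z(FA) = z(0.00250) = -2.807
d' = 1.341 − (-2.807) = 4.148

d-prime = 4.15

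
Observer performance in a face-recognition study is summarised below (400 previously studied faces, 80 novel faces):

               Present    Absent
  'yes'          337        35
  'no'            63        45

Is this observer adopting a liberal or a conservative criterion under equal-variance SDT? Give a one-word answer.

z(H) = 1.005, z(FA) = -0.157
c = −½·(z(H) + z(FA)) = -0.424
c < 0 → liberal criterion (biased toward responding “yes”).

liberal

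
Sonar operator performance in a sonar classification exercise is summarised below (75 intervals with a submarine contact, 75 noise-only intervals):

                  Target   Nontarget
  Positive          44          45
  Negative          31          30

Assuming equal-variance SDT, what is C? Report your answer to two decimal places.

C = -0.24

H = 44/75 = 0.5867
FA = 45/75 = 0.6000
Φ⁻¹(H) = Φ⁻¹(0.5867) = 0.2191
Φ⁻¹(FA) = Φ⁻¹(0.6000) = 0.2533
c = −½·[z(H) + z(FA)] = −0.5 × (0.2191 + 0.2533) = -0.2362
c < 0: the sonar operator has a liberal response bias.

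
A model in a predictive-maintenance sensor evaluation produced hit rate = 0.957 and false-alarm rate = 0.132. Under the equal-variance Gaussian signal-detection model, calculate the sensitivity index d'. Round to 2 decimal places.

z(H) = z(0.957) = 1.7169
z(FA) = z(0.132) = -1.1170
d' = z(H) − z(FA) = 1.7169 − (-1.1170) = 2.8339

d' = 2.83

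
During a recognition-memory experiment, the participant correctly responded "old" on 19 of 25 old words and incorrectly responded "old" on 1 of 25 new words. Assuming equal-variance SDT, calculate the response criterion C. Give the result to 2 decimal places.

H = 19/25 = 0.7600
FA = 1/25 = 0.0400
Φ⁻¹(H) = Φ⁻¹(0.7600) = 0.7063
Φ⁻¹(FA) = Φ⁻¹(0.0400) = -1.7507
c = −½·[z(H) + z(FA)] = −0.5 × (0.7063 + (-1.7507)) = 0.5222

C = 0.52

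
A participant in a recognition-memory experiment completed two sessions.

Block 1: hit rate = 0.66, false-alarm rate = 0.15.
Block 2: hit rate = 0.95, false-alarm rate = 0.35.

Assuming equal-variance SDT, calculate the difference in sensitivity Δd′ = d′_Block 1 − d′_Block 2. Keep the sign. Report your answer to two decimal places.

Block 1: z(0.66) = 0.412, z(0.15) = -1.036, d' = 1.448
Block 2: z(0.95) = 1.645, z(0.35) = -0.385, d' = 2.030
Δd' = d'_Block 1 − d'_Block 2 = 1.448 − 2.030 = -0.582
Block 2 has the higher sensitivity.

Δd′ = -0.58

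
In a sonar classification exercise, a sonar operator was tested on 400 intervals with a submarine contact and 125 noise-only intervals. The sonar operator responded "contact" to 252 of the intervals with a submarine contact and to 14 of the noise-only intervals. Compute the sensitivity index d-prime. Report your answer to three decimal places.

d-prime = 1.548

H = 252/400 = 0.6300
FA = 14/125 = 0.1120
z(H) = z(0.6300) = 0.3319
z(FA) = z(0.1120) = -1.2160
d' = z(H) − z(FA) = 0.3319 − (-1.2160) = 1.5479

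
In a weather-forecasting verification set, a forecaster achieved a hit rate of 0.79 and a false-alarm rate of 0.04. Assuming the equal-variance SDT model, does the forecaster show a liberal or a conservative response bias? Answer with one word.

z(H) = 0.806, z(FA) = -1.751
c = −½·(z(H) + z(FA)) = 0.4725
c > 0 → conservative criterion (biased toward responding “no”).

conservative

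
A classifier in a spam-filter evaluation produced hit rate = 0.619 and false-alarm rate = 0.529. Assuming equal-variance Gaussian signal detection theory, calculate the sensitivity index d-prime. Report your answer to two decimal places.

d-prime = 0.23

z(H) = z(0.619) = 0.303
z(FA) = z(0.529) = 0.073
d' = z(H) − z(FA) = 0.303 − 0.073 = 0.230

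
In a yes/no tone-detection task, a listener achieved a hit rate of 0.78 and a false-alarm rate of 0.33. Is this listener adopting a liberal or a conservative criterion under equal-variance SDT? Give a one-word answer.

z(H) = 0.772, z(FA) = -0.440
c = −½·(z(H) + z(FA)) = -0.166
c < 0 → liberal criterion (biased toward responding “yes”).

liberal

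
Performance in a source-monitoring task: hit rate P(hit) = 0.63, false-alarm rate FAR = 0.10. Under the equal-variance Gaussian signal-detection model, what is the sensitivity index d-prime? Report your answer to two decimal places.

d-prime = 1.61

z(H) = z(0.63) = 0.3319
z(FA) = z(0.10) = -1.2816
d' = z(H) − z(FA) = 0.3319 − (-1.2816) = 1.6135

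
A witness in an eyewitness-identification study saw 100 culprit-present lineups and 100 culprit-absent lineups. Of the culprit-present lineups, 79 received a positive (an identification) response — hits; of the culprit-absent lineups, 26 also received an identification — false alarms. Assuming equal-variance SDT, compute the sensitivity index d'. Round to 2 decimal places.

H = 79/100 = 0.7900
FA = 26/100 = 0.2600
Φ⁻¹(H) = Φ⁻¹(0.7900) = 0.806
Φ⁻¹(FA) = Φ⁻¹(0.2600) = -0.643
d' = z(H) − z(FA) = 0.806 − (-0.643) = 1.449

d' = 1.45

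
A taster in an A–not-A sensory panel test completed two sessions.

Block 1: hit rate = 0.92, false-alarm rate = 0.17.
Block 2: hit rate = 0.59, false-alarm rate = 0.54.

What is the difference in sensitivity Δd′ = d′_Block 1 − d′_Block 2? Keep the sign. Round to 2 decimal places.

Δd′ = 2.23

Block 1: z(0.92) = 1.405, z(0.17) = -0.954, d' = 2.359
Block 2: z(0.59) = 0.228, z(0.54) = 0.100, d' = 0.128
Δd' = d'_Block 1 − d'_Block 2 = 2.359 − 0.128 = 2.231
Block 1 has the higher sensitivity.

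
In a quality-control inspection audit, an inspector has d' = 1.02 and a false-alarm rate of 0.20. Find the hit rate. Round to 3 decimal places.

z(false-alarm rate) = z(0.20) = -0.8416
z(H) = z(FA) + d' = -0.8416 + 1.02 = 0.1784
hit rate = Φ(0.1784) = 0.5708

hit rate = 0.571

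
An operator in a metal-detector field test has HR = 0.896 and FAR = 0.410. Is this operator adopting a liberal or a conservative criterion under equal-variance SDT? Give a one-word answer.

z(H) = 1.259, z(FA) = -0.228
c = −½·(z(H) + z(FA)) = -0.5155
c < 0 → liberal criterion (biased toward responding “yes”).

liberal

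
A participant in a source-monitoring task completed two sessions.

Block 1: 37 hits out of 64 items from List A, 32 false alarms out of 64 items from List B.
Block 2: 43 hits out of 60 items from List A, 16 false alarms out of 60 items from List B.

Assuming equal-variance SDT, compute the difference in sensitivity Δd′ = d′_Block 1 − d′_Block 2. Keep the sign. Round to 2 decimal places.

Block 1: z(0.5781) = 0.197, z(0.5000) = 0.000, d' = 0.197
Block 2: z(0.7167) = 0.573, z(0.2667) = -0.623, d' = 1.196
Δd' = d'_Block 1 − d'_Block 2 = 0.197 − 1.196 = -0.999
Block 2 has the higher sensitivity.

Δd′ = -1.00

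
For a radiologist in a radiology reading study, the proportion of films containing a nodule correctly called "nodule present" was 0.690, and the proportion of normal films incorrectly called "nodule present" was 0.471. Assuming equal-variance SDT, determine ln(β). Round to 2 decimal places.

Φ⁻¹(H) = Φ⁻¹(0.690) = 0.496
Φ⁻¹(FA) = Φ⁻¹(0.471) = -0.073
ln β = −½·[z(H)² − z(FA)²] = −0.5 × (0.246 − 0.005) = -0.1205

ln β = -0.12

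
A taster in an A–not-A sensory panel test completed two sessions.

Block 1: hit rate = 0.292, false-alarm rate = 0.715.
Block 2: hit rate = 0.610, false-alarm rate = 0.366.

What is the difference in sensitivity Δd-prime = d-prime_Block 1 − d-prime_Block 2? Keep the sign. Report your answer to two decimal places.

Δd-prime = -1.74

Block 1: z(0.292) = -0.548, z(0.715) = 0.568, d' = -1.116
Block 2: z(0.610) = 0.279, z(0.366) = -0.342, d' = 0.621
Δd' = d'_Block 1 − d'_Block 2 = -1.116 − 0.621 = -1.737
Block 2 has the higher sensitivity.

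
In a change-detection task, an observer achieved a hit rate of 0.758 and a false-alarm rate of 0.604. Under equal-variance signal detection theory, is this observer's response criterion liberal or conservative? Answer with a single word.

liberal

z(H) = 0.700, z(FA) = 0.264
c = −½·(z(H) + z(FA)) = -0.482
c < 0 → liberal criterion (biased toward responding “yes”).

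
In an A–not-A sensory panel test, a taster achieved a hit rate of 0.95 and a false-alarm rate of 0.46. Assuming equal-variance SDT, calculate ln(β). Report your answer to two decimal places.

Φ⁻¹(H) = Φ⁻¹(0.95) = 1.645
Φ⁻¹(FA) = Φ⁻¹(0.46) = -0.100
ln β = −½·[z(H)² − z(FA)²] = −0.5 × (2.706 − 0.010) = -1.348

ln β = -1.35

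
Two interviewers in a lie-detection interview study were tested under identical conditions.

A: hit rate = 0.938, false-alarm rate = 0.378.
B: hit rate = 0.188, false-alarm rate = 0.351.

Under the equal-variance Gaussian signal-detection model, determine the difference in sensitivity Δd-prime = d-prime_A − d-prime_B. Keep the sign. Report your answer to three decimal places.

A: z(0.938) = 1.5382, z(0.378) = -0.3107, d' = 1.8489
B: z(0.188) = -0.8853, z(0.351) = -0.3826, d' = -0.5027
Δd' = d'_A − d'_B = 1.8489 − (-0.5027) = 2.3516
A has the higher sensitivity.

Δd-prime = 2.352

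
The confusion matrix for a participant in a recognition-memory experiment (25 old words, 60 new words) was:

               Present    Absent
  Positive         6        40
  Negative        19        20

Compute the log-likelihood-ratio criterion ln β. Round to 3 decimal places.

ln β = -0.157

H = 6/25 = 0.2400
FA = 40/60 = 0.6667
z(H) = z(0.2400) = -0.7063
z(FA) = z(0.6667) = 0.4308
ln β = −½·[z(H)² − z(FA)²] = −0.5 × (0.4989 − 0.1856) = -0.15665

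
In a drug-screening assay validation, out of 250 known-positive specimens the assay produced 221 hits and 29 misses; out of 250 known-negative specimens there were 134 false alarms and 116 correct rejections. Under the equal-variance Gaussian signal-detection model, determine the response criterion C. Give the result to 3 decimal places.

H = 221/250 = 0.8840
FA = 134/250 = 0.5360
z(H) = z(0.8840) = 1.1952
z(FA) = z(0.5360) = 0.0904
c = −½·[z(H) + z(FA)] = −0.5 × (1.1952 + 0.0904) = -0.6428
c < 0: the assay has a liberal response bias.

C = -0.643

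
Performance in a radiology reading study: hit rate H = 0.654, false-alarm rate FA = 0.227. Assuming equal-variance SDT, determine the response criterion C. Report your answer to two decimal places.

C = 0.18

z(H) = z(0.654) = 0.3961
z(FA) = z(0.227) = -0.7488
c = −½·[z(H) + z(FA)] = −0.5 × (0.3961 + (-0.7488)) = 0.17635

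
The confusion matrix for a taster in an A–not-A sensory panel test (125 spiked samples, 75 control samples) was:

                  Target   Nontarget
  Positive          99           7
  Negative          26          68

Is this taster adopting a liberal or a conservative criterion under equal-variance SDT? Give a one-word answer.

z(H) = 0.813, z(FA) = -1.321
c = −½·(z(H) + z(FA)) = 0.254
c > 0 → conservative criterion (biased toward responding “no”).

conservative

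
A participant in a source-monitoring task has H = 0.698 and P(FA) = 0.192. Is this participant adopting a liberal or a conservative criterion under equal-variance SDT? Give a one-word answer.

conservative

z(H) = 0.519, z(FA) = -0.871
c = −½·(z(H) + z(FA)) = 0.176
c > 0 → conservative criterion (biased toward responding “no”).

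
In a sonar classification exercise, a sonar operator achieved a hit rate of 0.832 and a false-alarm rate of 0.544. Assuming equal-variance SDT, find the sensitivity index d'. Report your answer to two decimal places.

z(H) = z(0.832) = 0.9621
z(FA) = z(0.544) = 0.1105
d' = z(H) − z(FA) = 0.9621 − 0.1105 = 0.8516

d' = 0.85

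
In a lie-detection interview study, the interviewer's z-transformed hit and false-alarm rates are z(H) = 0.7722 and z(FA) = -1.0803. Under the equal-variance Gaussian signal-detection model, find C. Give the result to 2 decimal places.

c = −½·[z(H) + z(FA)] = −½·(0.7722 + (-1.0803)) = 0.15405

C = 0.15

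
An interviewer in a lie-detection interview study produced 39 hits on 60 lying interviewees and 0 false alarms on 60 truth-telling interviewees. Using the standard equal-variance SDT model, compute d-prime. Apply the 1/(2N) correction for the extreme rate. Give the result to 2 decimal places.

d-prime = 2.78

The false-alarm rate is 0/60 = 0, so apply the 1/(2N) correction: FA → 1/(2·60) = 0.00833.
z(H) = z(0.65000) = 0.385
z(FA) = z(0.00833) = -2.394
d' = 0.385 − (-2.394) = 2.779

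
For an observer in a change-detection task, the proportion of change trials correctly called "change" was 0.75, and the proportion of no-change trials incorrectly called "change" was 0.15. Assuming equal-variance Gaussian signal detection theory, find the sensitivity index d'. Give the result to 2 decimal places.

z(H) = z(0.75) = 0.674
z(FA) = z(0.15) = -1.036
d' = z(H) − z(FA) = 0.674 − (-1.036) = 1.710

d' = 1.71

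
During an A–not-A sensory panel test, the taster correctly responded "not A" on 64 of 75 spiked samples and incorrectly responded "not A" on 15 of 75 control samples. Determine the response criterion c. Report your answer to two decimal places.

H = 64/75 = 0.8533
FA = 15/75 = 0.2000
z(H) = 1.0507
z(FA) = -0.8416
c = −½·[z(H) + z(FA)] = −0.5 × (1.0507 + (-0.8416)) = -0.10455
c < 0: the taster has a liberal response bias.

c = -0.10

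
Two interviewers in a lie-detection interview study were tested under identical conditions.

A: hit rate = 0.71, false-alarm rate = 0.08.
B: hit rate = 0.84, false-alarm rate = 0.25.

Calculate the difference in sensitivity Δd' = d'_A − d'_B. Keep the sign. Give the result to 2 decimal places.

A: z(0.71) = 0.553, z(0.08) = -1.405, d' = 1.958
B: z(0.84) = 0.994, z(0.25) = -0.674, d' = 1.668
Δd' = d'_A − d'_B = 1.958 − 1.668 = 0.290
A has the higher sensitivity.

Δd' = 0.29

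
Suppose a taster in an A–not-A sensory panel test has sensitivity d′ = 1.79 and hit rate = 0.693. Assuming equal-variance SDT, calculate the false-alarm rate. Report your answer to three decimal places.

z(hit rate) = z(0.693) = 0.5044
z(FA) = z(H) − d' = 0.5044 − 1.79 = -1.2856
false-alarm rate = Φ(-1.2856) = 0.0993

false-alarm rate = 0.099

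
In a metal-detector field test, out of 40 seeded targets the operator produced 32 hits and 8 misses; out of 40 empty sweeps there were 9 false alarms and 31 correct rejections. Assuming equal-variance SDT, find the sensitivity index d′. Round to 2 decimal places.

d′ = 1.60

H = 32/40 = 0.8000
FA = 9/40 = 0.2250
z(H) = z(0.8000) = 0.8416
z(FA) = z(0.2250) = -0.7554
d' = z(H) − z(FA) = 0.8416 − (-0.7554) = 1.5970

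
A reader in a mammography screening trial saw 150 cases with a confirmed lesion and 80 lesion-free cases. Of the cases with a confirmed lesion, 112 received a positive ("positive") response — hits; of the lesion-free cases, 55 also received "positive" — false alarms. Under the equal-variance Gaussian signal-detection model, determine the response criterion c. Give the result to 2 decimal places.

H = 112/150 = 0.7467
FA = 55/80 = 0.6875
z(H) = 0.6641
z(FA) = 0.4888
c = −½·[z(H) + z(FA)] = −0.5 × (0.6641 + 0.4888) = -0.57645
c < 0: the reader has a liberal response bias.

c = -0.58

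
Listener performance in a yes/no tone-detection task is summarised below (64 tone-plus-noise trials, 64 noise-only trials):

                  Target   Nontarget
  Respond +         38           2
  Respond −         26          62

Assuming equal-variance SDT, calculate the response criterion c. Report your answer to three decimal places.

c = 0.813

H = 38/64 = 0.5938
FA = 2/64 = 0.0312
z(H) = z(0.5938) = 0.2373
z(FA) = z(0.0312) = -1.8634
c = −½·[z(H) + z(FA)] = −0.5 × (0.2373 + (-1.8634)) = 0.81305
c > 0: the listener has a conservative response bias.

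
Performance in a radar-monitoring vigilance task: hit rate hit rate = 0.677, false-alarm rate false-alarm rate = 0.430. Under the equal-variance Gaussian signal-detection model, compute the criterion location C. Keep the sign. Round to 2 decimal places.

C = -0.14

Φ⁻¹(0.677) = 0.4593, Φ⁻¹(0.430) = -0.1764
c = −½·[z(H) + z(FA)] = −0.5 × (0.4593 + (-0.1764)) = -0.14145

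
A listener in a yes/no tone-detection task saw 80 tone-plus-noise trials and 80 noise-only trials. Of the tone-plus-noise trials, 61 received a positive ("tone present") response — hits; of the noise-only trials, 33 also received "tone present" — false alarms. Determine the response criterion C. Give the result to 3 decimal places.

H = 61/80 = 0.7625
FA = 33/80 = 0.4125
z(0.7625) = 0.7144, z(0.4125) = -0.2211
c = −½·[z(H) + z(FA)] = −0.5 × (0.7144 + (-0.2211)) = -0.24665
c < 0: the listener has a liberal response bias.

C = -0.247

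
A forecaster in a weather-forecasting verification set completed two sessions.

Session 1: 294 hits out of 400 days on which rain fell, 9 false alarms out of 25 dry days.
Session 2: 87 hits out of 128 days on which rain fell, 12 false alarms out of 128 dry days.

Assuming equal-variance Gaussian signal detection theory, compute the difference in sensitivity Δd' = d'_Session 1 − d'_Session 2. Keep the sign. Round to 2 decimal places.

Session 1: z(0.7350) = 0.628, z(0.3600) = -0.358, d' = 0.986
Session 2: z(0.6797) = 0.467, z(0.0938) = -1.318, d' = 1.785
Δd' = d'_Session 1 − d'_Session 2 = 0.986 − 1.785 = -0.799
Session 2 has the higher sensitivity.

Δd' = -0.80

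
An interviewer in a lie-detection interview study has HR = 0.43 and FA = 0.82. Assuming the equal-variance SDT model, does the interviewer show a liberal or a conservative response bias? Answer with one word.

liberal

z(H) = -0.176, z(FA) = 0.915
c = −½·(z(H) + z(FA)) = -0.3695
c < 0 → liberal criterion (biased toward responding “yes”).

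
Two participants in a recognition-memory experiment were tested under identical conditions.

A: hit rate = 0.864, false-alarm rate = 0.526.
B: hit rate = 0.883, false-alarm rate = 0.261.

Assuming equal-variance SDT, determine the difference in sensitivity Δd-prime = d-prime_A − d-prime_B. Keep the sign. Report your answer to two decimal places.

A: z(0.864) = 1.098, z(0.526) = 0.065, d' = 1.033
B: z(0.883) = 1.190, z(0.261) = -0.640, d' = 1.830
Δd' = d'_A − d'_B = 1.033 − 1.830 = -0.797
B has the higher sensitivity.

Δd-prime = -0.80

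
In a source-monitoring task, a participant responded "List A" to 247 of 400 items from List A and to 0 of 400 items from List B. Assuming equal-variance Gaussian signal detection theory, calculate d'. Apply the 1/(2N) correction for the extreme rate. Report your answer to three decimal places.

d' = 3.322

The false-alarm rate is 0/400 = 0, so apply the 1/(2N) correction: FA → 1/(2·400) = 0.00125.
z(H) = z(0.61750) = 0.2989
z(FA) = z(0.00125) = -3.0233
d' = 0.2989 − (-3.0233) = 3.3222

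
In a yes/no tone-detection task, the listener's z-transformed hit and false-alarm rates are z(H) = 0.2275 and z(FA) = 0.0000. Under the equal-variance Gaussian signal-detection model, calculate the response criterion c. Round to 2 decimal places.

c = −½·[z(H) + z(FA)] = −½·(0.2275 + 0.0000) = -0.11375

c = -0.11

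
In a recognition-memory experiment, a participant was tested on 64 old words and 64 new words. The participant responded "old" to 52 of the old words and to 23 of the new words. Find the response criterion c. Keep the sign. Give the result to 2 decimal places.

c = -0.26

H = 52/64 = 0.8125
FA = 23/64 = 0.3594
Φ⁻¹(H) = Φ⁻¹(0.8125) = 0.887
Φ⁻¹(FA) = Φ⁻¹(0.3594) = -0.360
c = −½·[z(H) + z(FA)] = −0.5 × (0.887 + (-0.360)) = -0.2635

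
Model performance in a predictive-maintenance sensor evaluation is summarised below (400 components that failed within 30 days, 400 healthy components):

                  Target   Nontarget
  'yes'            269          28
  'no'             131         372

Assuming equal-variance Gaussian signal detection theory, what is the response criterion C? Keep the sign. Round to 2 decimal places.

H = 269/400 = 0.6725
FA = 28/400 = 0.0700
z(H) = 0.447
z(FA) = -1.476
c = −½·[z(H) + z(FA)] = −0.5 × (0.447 + (-1.476)) = 0.5145
c > 0: the model has a conservative response bias.

C = 0.51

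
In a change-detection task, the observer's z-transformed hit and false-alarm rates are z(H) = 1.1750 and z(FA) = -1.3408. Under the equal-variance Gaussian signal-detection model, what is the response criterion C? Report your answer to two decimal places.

C = 0.08

c = −½·[z(H) + z(FA)] = −½·(1.1750 + (-1.3408)) = 0.0829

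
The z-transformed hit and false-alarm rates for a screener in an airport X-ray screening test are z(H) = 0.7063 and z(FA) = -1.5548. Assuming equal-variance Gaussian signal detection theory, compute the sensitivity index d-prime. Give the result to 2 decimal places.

d' = z(H) − z(FA) = 0.7063 − (-1.5548) = 2.2611

d-prime = 2.26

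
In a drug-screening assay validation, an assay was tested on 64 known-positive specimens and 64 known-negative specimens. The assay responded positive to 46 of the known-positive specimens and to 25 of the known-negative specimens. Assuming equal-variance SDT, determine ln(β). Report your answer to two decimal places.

ln β = -0.13

H = 46/64 = 0.7188
FA = 25/64 = 0.3906
z(H) = z(0.7188) = 0.579
z(FA) = z(0.3906) = -0.278
ln β = −½·[z(H)² − z(FA)²] = −0.5 × (0.335 − 0.077) = -0.129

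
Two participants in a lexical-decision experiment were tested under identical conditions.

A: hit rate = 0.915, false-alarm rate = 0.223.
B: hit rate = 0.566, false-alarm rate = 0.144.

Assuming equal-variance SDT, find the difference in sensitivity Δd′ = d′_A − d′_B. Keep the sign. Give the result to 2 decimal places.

Δd′ = 0.91

A: z(0.915) = 1.372, z(0.223) = -0.762, d' = 2.134
B: z(0.566) = 0.166, z(0.144) = -1.063, d' = 1.229
Δd' = d'_A − d'_B = 2.134 − 1.229 = 0.905
A has the higher sensitivity.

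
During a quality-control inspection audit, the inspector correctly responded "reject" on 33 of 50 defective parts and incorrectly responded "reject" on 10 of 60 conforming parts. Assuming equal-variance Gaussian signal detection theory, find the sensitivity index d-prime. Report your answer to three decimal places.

d-prime = 1.380

H = 33/50 = 0.6600
FA = 10/60 = 0.1667
z(H) = z(0.6600) = 0.4125
z(FA) = z(0.1667) = -0.9673
d' = z(H) − z(FA) = 0.4125 − (-0.9673) = 1.3798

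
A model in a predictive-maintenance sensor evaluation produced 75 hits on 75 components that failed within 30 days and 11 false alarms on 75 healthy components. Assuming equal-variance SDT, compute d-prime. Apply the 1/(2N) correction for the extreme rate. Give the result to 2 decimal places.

The hit rate is 75/75 = 1, so apply the 1/(2N) correction: H → 1 − 1/(2·75) = 0.99333.
z(H) = z(0.99333) = 2.475
z(FA) = z(0.14667) = -1.051
d' = 2.475 − (-1.051) = 3.526

d-prime = 3.53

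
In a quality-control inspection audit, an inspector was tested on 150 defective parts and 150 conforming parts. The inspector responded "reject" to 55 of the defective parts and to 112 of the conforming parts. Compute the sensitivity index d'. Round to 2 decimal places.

H = 55/150 = 0.3667
FA = 112/150 = 0.7467
z(H) = z(0.3667) = -0.3406
z(FA) = z(0.7467) = 0.6641
d' = z(H) − z(FA) = -0.3406 − 0.6641 = -1.0047

d' = -1.00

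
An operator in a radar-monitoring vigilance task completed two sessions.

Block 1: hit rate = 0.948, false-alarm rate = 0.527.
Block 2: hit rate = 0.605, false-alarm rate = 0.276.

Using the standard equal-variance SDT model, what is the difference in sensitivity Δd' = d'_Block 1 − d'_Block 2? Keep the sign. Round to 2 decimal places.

Δd' = 0.70

Block 1: z(0.948) = 1.626, z(0.527) = 0.068, d' = 1.558
Block 2: z(0.605) = 0.266, z(0.276) = -0.595, d' = 0.861
Δd' = d'_Block 1 − d'_Block 2 = 1.558 − 0.861 = 0.697
Block 1 has the higher sensitivity.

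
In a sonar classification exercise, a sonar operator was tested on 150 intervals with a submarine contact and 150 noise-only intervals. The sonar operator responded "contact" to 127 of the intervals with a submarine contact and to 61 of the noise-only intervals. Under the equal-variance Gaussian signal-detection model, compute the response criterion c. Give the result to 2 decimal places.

H = 127/150 = 0.8467
FA = 61/150 = 0.4067
z(0.8467) = 1.0224, z(0.4067) = -0.2360
c = −½·[z(H) + z(FA)] = −0.5 × (1.0224 + (-0.2360)) = -0.3932

c = -0.39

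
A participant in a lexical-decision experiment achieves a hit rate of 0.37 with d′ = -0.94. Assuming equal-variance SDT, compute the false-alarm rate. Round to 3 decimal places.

false-alarm rate = 0.728

z(hit rate) = z(0.37) = -0.3319
z(FA) = z(H) − d' = -0.3319 − (-0.94) = 0.6081
false-alarm rate = Φ(0.6081) = 0.7284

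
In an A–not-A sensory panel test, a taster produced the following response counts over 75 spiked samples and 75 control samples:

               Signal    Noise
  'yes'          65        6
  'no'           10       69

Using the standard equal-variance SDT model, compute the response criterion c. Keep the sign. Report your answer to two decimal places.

H = 65/75 = 0.8667
FA = 6/75 = 0.0800
Φ⁻¹(H) = Φ⁻¹(0.8667) = 1.1109
Φ⁻¹(FA) = Φ⁻¹(0.0800) = -1.4051
c = −½·[z(H) + z(FA)] = −0.5 × (1.1109 + (-1.4051)) = 0.1471

c = 0.15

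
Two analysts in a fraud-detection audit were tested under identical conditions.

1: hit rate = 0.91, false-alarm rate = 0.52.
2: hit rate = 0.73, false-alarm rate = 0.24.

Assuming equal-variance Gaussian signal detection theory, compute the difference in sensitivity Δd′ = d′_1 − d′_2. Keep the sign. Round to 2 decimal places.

Δd′ = -0.03

1: z(0.91) = 1.341, z(0.52) = 0.050, d' = 1.291
2: z(0.73) = 0.613, z(0.24) = -0.706, d' = 1.319
Δd' = d'_1 − d'_2 = 1.291 − 1.319 = -0.028
2 has the higher sensitivity.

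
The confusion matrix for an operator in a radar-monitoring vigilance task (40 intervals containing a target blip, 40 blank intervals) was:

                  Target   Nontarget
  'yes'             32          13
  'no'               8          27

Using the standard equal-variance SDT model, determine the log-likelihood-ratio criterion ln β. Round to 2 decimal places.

H = 32/40 = 0.8000
FA = 13/40 = 0.3250
z(H) = z(0.8000) = 0.842
z(FA) = z(0.3250) = -0.454
ln β = −½·[z(H)² − z(FA)²] = −0.5 × (0.709 − 0.206) = -0.2515

ln β = -0.25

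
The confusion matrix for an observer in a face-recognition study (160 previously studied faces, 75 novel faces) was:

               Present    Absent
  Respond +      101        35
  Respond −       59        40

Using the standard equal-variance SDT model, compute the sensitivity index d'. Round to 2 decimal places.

H = 101/160 = 0.6312
FA = 35/75 = 0.4667
z(0.6312) = 0.3350, z(0.4667) = -0.0836
d' = z(H) − z(FA) = 0.3350 − (-0.0836) = 0.4186

d' = 0.42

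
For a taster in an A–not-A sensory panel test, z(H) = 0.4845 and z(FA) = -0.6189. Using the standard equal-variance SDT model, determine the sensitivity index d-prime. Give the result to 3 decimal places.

d-prime = 1.103

d' = z(H) − z(FA) = 0.4845 − (-0.6189) = 1.1034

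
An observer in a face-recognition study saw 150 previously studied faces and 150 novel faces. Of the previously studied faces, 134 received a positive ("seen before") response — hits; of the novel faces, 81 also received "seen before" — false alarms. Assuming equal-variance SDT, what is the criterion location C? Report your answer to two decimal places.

H = 134/150 = 0.8933
FA = 81/150 = 0.5400
z(H) = z(0.8933) = 1.244
z(FA) = z(0.5400) = 0.100
c = −½·[z(H) + z(FA)] = −0.5 × (1.244 + 0.100) = -0.672

C = -0.67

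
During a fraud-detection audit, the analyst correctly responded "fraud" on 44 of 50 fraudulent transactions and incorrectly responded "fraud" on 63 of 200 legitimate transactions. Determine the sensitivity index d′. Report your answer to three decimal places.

d′ = 1.657

H = 44/50 = 0.8800
FA = 63/200 = 0.3150
Φ⁻¹(H) = Φ⁻¹(0.8800) = 1.1750
Φ⁻¹(FA) = Φ⁻¹(0.3150) = -0.4817
d' = z(H) − z(FA) = 1.1750 − (-0.4817) = 1.6567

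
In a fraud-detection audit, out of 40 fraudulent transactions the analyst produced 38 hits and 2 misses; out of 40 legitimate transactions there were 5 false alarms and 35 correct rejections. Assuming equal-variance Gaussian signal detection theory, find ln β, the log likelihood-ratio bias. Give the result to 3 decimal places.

ln β = -0.691

H = 38/40 = 0.9500
FA = 5/40 = 0.1250
z(H) = z(0.9500) = 1.6449
z(FA) = z(0.1250) = -1.1503
ln β = −½·[z(H)² − z(FA)²] = −0.5 × (2.7057 − 1.3232) = -0.69125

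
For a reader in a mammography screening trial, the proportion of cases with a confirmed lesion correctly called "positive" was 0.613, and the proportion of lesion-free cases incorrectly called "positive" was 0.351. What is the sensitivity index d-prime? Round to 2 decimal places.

Φ⁻¹(0.613) = 0.2871, Φ⁻¹(0.351) = -0.3826
d' = z(H) − z(FA) = 0.2871 − (-0.3826) = 0.6697

d-prime = 0.67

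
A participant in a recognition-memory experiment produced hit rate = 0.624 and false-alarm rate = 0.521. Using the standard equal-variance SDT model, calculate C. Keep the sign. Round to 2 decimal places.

C = -0.18

z(H) = z(0.624) = 0.3160
z(FA) = z(0.521) = 0.0527
c = −½·[z(H) + z(FA)] = −0.5 × (0.3160 + 0.0527) = -0.18435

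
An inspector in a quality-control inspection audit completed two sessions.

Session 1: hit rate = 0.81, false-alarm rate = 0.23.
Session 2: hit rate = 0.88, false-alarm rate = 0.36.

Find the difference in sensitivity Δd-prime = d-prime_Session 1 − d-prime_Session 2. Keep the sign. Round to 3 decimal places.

Δd-prime = 0.083

Session 1: z(0.81) = 0.8779, z(0.23) = -0.7388, d' = 1.6167
Session 2: z(0.88) = 1.1750, z(0.36) = -0.3585, d' = 1.5335
Δd' = d'_Session 1 − d'_Session 2 = 1.6167 − 1.5335 = 0.0832
Session 1 has the higher sensitivity.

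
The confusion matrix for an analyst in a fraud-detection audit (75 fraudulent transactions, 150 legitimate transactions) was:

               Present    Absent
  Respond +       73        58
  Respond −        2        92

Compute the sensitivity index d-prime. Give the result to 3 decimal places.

d-prime = 2.220

H = 73/75 = 0.9733
FA = 58/150 = 0.3867
Φ⁻¹(H) = Φ⁻¹(0.9733) = 1.9317
Φ⁻¹(FA) = Φ⁻¹(0.3867) = -0.2879
d' = z(H) − z(FA) = 1.9317 − (-0.2879) = 2.2196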